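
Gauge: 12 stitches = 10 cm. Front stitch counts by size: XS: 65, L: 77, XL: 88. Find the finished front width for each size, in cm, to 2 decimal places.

12/10 = 1.2 sts per cm.
XS: 65 / 1.2 = 54.167 → 54.17 cm.
L: 77 / 1.2 = 64.167 → 64.17 cm.
XL: 88 / 1.2 = 73.333 → 73.33 cm.

XS 54.17 cm; L 64.17 cm; XL 73.33 cm.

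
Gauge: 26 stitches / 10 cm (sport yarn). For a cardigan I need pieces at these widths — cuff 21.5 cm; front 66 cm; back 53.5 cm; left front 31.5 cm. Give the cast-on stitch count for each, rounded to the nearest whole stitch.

cuff 56; front 172; back 139; left front 82.

Rate = 26/10 = 2.6 sts per cm.
cuff: 21.5 × 2.6 = 55.90 → 56.
front: 66 × 2.6 = 171.60 → 172.
back: 53.5 × 2.6 = 139.10 → 139.
left front: 31.5 × 2.6 = 81.90 → 82.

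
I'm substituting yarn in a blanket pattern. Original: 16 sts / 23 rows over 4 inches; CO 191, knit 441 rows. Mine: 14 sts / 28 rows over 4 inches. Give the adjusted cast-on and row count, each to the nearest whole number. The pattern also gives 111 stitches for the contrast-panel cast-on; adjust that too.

Cast on 167 stitches; work 537 rows; contrast-panel cast-on 97 stitches.

Stitches: 191 × 14/16 = 167.12 → 167.
Rows: 441 × 28/23 = 536.87 → 537.
contrast-panel cast-on: 111 × 14/16 = 97.12 → 97.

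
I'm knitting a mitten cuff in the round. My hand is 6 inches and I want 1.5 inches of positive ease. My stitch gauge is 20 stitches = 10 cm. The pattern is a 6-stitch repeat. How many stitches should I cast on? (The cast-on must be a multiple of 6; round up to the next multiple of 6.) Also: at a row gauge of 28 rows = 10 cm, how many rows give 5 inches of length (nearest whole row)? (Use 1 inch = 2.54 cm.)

Cast on 42 stitches; work 36 rows.

Finished = 6 + 1.5 = 7.5 inches.
7.5 inches × 2.54 = 19.05 cm.
20/10 = 2 sts per cm; 19.05 × 2 = 38.10 sts.
Next multiple of 6 → 42.
5 inches = 12.70 cm; × 2.8 = 35.56 → 36 rows.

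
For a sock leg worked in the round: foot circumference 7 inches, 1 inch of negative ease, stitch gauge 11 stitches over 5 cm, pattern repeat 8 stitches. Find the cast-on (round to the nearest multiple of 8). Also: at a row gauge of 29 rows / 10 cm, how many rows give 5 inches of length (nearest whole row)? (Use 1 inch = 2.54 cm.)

Finished = 7 − 1 = 6 inches.
6 inches × 2.54 = 15.24 cm.
11/5 = 2.2 sts per cm; 15.24 × 2.2 = 33.53 sts.
Nearest multiple of 8 → 32.
5 inches = 12.70 cm; × 2.9 = 36.83 → 37 rows.

Cast on 32 stitches; work 37 rows.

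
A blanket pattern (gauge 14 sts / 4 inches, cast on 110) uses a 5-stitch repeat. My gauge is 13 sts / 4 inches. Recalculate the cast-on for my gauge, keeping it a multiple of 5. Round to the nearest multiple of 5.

Cast on 100 stitches.

110 × 13 / 14 = 102.14.
Nearest multiple of 5: 100.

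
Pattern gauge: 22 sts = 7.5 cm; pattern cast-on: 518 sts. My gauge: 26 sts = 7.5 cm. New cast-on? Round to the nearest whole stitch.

Cast on 612 stitches.

Scale factor = 26 / 22 = 1.182.
518 × 26 / 22 = 612.18 sts.
→ 612 sts.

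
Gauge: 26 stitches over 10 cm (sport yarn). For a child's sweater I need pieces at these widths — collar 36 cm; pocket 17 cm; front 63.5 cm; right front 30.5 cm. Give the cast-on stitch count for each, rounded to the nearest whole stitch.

collar 94; pocket 44; front 165; right front 79.

Rate = 26/10 = 2.6 sts per cm.
collar: 36 × 2.6 = 93.60 → 94.
pocket: 17 × 2.6 = 44.20 → 44.
front: 63.5 × 2.6 = 165.10 → 165.
right front: 30.5 × 2.6 = 79.30 → 79.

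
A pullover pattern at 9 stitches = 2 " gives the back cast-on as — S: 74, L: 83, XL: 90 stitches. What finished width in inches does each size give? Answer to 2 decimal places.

9/2 = 4.5 sts per in.
S: 74 / 4.5 = 16.444 → 16.44 in.
L: 83 / 4.5 = 18.444 → 18.44 in.
XL: 90 / 4.5 = 20.000 → 20.00 in.

S 16.44 inches; L 18.44 inches; XL 20.00 inches.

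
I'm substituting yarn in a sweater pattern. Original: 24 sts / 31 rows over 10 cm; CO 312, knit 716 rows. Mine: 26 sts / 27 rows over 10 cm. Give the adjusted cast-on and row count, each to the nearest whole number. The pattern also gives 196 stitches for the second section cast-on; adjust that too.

Cast on 338 stitches; work 624 rows; second section cast-on 212 stitches.

Stitches: 312 × 26/24 = 338.00 → 338.
Rows: 716 × 27/31 = 623.61 → 624.
second section cast-on: 196 × 26/24 = 212.33 → 212.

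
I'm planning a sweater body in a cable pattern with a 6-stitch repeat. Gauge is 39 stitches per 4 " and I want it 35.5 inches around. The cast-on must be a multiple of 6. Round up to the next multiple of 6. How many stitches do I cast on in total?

CO 348 sts.

39 / 4 = 9.75 sts per inch.
35.5 × 9.75 = 346.12 sts.
Next multiple of 6: 348.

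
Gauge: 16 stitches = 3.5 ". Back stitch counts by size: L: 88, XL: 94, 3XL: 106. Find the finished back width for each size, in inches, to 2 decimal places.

L 19.25 inches; XL 20.56 inches; 3XL 23.19 inches.

16/3.5 = 4.571 sts per in.
L: 88 / 4.571 = 19.250 → 19.25 in.
XL: 94 / 4.571 = 20.562 → 20.56 in.
3XL: 106 / 4.571 = 23.188 → 23.19 in.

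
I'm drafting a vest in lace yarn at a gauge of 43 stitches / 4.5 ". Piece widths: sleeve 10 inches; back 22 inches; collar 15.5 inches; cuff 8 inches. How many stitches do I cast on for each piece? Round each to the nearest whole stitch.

Rate = 43/4.5 = 9.556 sts per in.
sleeve: 10 × 9.556 = 95.56 → 96.
back: 22 × 9.556 = 210.22 → 210.
collar: 15.5 × 9.556 = 148.11 → 148.
cuff: 8 × 9.556 = 76.44 → 76.

sleeve 96; back 210; collar 148; cuff 76.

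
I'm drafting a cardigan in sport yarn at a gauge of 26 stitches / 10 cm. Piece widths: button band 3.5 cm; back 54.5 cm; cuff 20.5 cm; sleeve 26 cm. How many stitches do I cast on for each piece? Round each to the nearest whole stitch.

button band 9; back 142; cuff 53; sleeve 68.

Rate = 26/10 = 2.6 sts per cm.
button band: 3.5 × 2.6 = 9.10 → 9.
back: 54.5 × 2.6 = 141.70 → 142.
cuff: 20.5 × 2.6 = 53.30 → 53.
sleeve: 26 × 2.6 = 67.60 → 68.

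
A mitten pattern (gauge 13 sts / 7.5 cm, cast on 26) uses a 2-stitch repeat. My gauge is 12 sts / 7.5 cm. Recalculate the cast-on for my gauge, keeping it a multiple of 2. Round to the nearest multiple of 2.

24 stitches.

26 × 12 / 13 = 24.00.
Nearest multiple of 2: 24.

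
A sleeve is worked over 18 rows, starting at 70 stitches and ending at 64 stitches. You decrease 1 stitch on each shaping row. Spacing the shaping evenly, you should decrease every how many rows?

Stitches to remove: |64 − 70| = 6.
Shaping rows needed: 6 / 1 = 6.
18 rows / 6 = every 3 rows.

Decrease every 3rd row.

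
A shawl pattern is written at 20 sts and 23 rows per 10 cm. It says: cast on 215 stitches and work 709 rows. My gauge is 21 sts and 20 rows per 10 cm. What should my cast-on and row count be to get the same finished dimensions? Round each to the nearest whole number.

Cast on 226 stitches; work 617 rows.

Stitches: 215 × 21/20 = 225.75 → 226.
Rows: 709 × 20/23 = 616.52 → 617.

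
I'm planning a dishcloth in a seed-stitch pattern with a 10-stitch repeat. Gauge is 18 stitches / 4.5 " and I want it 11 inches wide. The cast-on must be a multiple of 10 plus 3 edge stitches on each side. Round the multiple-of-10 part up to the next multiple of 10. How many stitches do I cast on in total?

46 stitches.

18 / 4.5 = 4 sts per inch.
11 × 4 = 44.00 sts.
Less 6 edge sts → 38.00 for the repeat.
Next multiple of 10: 40.
Add back 6 edge sts → 46.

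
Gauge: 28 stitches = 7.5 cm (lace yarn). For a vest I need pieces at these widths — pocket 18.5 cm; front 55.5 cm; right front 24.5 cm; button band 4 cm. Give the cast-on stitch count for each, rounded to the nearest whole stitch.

pocket 69; front 207; right front 91; button band 15.

Rate = 28/7.5 = 3.733 sts per cm.
pocket: 18.5 × 3.733 = 69.07 → 69.
front: 55.5 × 3.733 = 207.20 → 207.
right front: 24.5 × 3.733 = 91.47 → 91.
button band: 4 × 3.733 = 14.93 → 15.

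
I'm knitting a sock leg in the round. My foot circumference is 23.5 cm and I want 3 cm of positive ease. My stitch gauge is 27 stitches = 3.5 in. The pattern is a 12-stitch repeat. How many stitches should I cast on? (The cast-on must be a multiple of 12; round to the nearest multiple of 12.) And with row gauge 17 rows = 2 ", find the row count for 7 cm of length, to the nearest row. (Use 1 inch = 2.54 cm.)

Cast on 84 stitches; work 23 rows.

Finished = 23.5 + 3 = 26.5 cm.
26.5 cm × 1/2.54 = 10.43 inches.
27/3.5 = 7.714 sts per in; 10.43 × 7.714 = 80.48 sts.
Nearest multiple of 12 → 84.
7 cm = 2.76 inches; × 8.5 = 23.43 → 23 rows.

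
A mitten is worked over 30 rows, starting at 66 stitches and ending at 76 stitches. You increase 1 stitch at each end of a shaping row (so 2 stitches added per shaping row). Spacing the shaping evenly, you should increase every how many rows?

Increase every 6th row.

Stitches to add: |76 − 66| = 10.
Shaping rows needed: 10 / 2 = 5.
30 rows / 5 = every 6 rows.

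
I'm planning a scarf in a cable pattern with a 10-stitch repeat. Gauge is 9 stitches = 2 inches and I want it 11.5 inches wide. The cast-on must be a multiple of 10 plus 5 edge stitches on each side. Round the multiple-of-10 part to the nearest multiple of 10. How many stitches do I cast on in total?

9 / 2 = 4.5 sts per inch.
11.5 × 4.5 = 51.75 sts.
Less 10 edge sts → 41.75 for the repeat.
Nearest multiple of 10: 40.
Add back 10 edge sts → 50.

CO 50 sts.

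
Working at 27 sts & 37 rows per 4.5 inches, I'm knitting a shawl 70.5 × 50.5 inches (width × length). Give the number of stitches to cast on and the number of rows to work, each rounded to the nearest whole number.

Stitch gauge = 27/4.5 = 6 sts/in; 70.5 × 6 = 423.00 → 423 sts.
Row gauge = 37/4.5 = 8.222 rows/in; 50.5 × 8.222 = 415.22 → 415 rows.

Cast on 423 stitches and work 415 rows.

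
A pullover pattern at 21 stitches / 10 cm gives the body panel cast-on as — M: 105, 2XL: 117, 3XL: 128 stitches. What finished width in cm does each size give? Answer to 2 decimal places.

M 50.00 cm; 2XL 55.71 cm; 3XL 60.95 cm.

21/10 = 2.1 sts per cm.
M: 105 / 2.1 = 50.000 → 50.00 cm.
2XL: 117 / 2.1 = 55.714 → 55.71 cm.
3XL: 128 / 2.1 = 60.952 → 60.95 cm.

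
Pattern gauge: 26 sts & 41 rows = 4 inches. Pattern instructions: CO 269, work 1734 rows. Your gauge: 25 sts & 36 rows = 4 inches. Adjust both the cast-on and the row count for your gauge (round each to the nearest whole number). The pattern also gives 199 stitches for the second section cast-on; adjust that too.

Stitches: 269 × 25/26 = 258.65 → 259.
Rows: 1734 × 36/41 = 1522.54 → 1523.
second section cast-on: 199 × 25/26 = 191.35 → 191.

Cast on 259 stitches; work 1523 rows; second section cast-on 191 stitches.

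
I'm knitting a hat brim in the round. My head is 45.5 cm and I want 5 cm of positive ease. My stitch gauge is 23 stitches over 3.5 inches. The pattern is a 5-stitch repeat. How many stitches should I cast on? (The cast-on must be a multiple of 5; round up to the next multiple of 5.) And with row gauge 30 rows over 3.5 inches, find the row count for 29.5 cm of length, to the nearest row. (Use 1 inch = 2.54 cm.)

Cast on 135 stitches; work 100 rows.

Finished = 45.5 + 5 = 50.5 cm.
50.5 cm × 1/2.54 = 19.88 inches.
23/3.5 = 6.571 sts per in; 19.88 × 6.571 = 130.65 sts.
Next multiple of 5 → 135.
29.5 cm = 11.61 inches; × 8.571 = 99.55 → 100 rows.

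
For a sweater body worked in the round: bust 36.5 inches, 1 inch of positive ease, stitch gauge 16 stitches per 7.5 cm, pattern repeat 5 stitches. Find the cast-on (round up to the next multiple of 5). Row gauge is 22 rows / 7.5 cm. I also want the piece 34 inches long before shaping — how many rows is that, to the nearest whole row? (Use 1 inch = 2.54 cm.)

Finished = 36.5 + 1 = 37.5 inches.
37.5 inches × 2.54 = 95.25 cm.
16/7.5 = 2.133 sts per cm; 95.25 × 2.133 = 203.20 sts.
Next multiple of 5 → 205.
34 inches = 86.36 cm; × 2.933 = 253.32 → 253 rows.

Cast on 205 stitches; work 253 rows.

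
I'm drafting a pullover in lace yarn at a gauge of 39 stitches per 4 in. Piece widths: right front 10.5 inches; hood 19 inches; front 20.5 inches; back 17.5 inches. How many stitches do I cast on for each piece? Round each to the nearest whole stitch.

Rate = 39/4 = 9.75 sts per in.
right front: 10.5 × 9.75 = 102.38 → 102.
hood: 19 × 9.75 = 185.25 → 185.
front: 20.5 × 9.75 = 199.88 → 200.
back: 17.5 × 9.75 = 170.62 → 171.

right front 102; hood 185; front 200; back 171.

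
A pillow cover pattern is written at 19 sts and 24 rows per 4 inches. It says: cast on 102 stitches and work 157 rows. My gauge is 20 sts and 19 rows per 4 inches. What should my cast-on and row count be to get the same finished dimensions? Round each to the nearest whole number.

Cast on 107 stitches; work 124 rows.

Stitches: 102 × 20/19 = 107.37 → 107.
Rows: 157 × 19/24 = 124.29 → 124.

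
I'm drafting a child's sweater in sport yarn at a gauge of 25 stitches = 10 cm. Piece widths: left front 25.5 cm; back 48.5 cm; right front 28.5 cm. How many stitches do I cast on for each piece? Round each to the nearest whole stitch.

Rate = 25/10 = 2.5 sts per cm.
left front: 25.5 × 2.5 = 63.75 → 64.
back: 48.5 × 2.5 = 121.25 → 121.
right front: 28.5 × 2.5 = 71.25 → 71.

left front 64; back 121; right front 71.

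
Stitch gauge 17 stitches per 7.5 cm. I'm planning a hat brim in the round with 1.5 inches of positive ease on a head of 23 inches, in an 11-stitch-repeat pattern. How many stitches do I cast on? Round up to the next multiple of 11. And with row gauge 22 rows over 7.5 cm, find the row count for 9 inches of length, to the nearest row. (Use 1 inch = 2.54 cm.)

Finished = 23 + 1.5 = 24.5 inches.
24.5 inches × 2.54 = 62.23 cm.
17/7.5 = 2.267 sts per cm; 62.23 × 2.267 = 141.05 sts.
Next multiple of 11 → 143.
9 inches = 22.86 cm; × 2.933 = 67.06 → 67 rows.

Cast on 143 stitches; work 67 rows.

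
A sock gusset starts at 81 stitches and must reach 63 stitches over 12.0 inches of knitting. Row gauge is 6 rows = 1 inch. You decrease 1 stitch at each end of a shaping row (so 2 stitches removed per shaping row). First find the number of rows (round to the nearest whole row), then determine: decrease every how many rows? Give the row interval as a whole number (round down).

Rows = 12.0 × 6 = 72.0 → 72 rows.
Stitches to remove: 18 → 9 shaping rows (at 2 st each).
72 / 9 = 8.00 → every 8 rows.

Decrease every 8th row.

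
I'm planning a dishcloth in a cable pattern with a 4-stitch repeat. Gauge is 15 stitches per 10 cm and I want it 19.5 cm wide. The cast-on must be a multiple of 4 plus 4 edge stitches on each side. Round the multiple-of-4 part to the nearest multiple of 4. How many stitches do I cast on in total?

15 / 10 = 1.5 sts per cm.
19.5 × 1.5 = 29.25 sts.
Less 8 edge sts → 21.25 for the repeat.
Nearest multiple of 4: 20.
Add back 8 edge sts → 28.

CO 28 sts.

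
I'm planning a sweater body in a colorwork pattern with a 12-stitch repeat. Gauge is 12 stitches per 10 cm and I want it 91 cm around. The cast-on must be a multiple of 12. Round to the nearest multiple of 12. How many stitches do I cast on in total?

Cast on 108 stitches.

12 / 10 = 1.2 sts per cm.
91 × 1.2 = 109.20 sts.
Nearest multiple of 12: 108.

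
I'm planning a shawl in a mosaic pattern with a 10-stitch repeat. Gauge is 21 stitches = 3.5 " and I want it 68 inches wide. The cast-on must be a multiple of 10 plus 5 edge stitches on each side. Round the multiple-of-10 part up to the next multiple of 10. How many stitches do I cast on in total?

21 / 3.5 = 6 sts per inch.
68 × 6 = 408.00 sts.
Less 10 edge sts → 398.00 for the repeat.
Next multiple of 10: 400.
Add back 10 edge sts → 410.

Cast on 410 stitches.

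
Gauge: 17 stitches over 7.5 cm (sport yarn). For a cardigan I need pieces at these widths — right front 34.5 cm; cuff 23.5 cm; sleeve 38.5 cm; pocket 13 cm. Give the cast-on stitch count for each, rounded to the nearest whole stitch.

right front 78; cuff 53; sleeve 87; pocket 29.

Rate = 17/7.5 = 2.267 sts per cm.
right front: 34.5 × 2.267 = 78.20 → 78.
cuff: 23.5 × 2.267 = 53.27 → 53.
sleeve: 38.5 × 2.267 = 87.27 → 87.
pocket: 13 × 2.267 = 29.47 → 29.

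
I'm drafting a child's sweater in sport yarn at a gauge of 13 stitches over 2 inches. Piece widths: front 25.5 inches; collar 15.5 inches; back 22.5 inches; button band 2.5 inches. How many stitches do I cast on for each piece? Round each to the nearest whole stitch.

front 166; collar 101; back 146; button band 16.

Rate = 13/2 = 6.5 sts per in.
front: 25.5 × 6.5 = 165.75 → 166.
collar: 15.5 × 6.5 = 100.75 → 101.
back: 22.5 × 6.5 = 146.25 → 146.
button band: 2.5 × 6.5 = 16.25 → 16.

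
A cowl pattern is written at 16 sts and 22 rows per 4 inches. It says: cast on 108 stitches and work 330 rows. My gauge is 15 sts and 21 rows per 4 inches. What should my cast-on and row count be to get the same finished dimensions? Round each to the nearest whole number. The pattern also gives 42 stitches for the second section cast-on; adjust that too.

Cast on 101 stitches; work 315 rows; second section cast-on 39 stitches.

Stitches: 108 × 15/16 = 101.25 → 101.
Rows: 330 × 21/22 = 315.00 → 315.
second section cast-on: 42 × 15/16 = 39.38 → 39.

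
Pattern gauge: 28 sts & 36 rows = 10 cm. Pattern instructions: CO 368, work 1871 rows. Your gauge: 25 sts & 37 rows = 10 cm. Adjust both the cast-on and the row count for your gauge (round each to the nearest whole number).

Stitches: 368 × 25/28 = 328.57 → 329.
Rows: 1871 × 37/36 = 1922.97 → 1923.

Cast on 329 stitches; work 1923 rows.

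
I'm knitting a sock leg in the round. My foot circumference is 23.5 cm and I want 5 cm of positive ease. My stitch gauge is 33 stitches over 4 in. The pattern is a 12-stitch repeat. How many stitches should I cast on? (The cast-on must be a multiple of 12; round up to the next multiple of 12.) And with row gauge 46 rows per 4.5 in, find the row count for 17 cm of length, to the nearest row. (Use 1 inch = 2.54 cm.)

Finished = 23.5 + 5 = 28.5 cm.
28.5 cm × 1/2.54 = 11.22 inches.
33/4 = 8.25 sts per in; 11.22 × 8.25 = 92.57 sts.
Next multiple of 12 → 96.
17 cm = 6.69 inches; × 10.222 = 68.42 → 68 rows.

Cast on 96 stitches; work 68 rows.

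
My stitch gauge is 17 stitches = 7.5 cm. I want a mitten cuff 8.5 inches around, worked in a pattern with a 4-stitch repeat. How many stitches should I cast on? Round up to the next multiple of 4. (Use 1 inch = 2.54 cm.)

Cast on 52 stitches.

8.5 in = 8.5 × 2.54 = 21.59 cm.
17 / 7.5 = 2.267 sts/cm.
21.59 × 2.267 = 48.94 sts.
→ 52.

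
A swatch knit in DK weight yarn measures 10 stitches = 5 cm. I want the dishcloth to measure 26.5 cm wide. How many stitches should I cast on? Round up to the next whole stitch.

53 stitches.

10 stitches / 5 cm = 2 stitches per cm.
26.5 × 2 = 53.00 stitches.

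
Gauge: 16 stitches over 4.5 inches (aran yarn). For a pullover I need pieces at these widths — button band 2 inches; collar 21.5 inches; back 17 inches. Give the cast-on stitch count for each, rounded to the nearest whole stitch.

Rate = 16/4.5 = 3.556 sts per in.
button band: 2 × 3.556 = 7.11 → 7.
collar: 21.5 × 3.556 = 76.44 → 76.
back: 17 × 3.556 = 60.44 → 60.

button band 7; collar 76; back 60.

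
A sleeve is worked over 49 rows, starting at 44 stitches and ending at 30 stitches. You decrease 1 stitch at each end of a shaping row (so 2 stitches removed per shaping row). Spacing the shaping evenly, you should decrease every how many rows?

Decrease every 7th row.

Stitches to remove: |30 − 44| = 14.
Shaping rows needed: 14 / 2 = 7.
49 rows / 7 = every 7 rows.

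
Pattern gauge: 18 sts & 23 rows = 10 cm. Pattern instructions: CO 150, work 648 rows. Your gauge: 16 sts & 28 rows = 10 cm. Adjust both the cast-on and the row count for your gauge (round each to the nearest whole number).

Cast on 133 stitches; work 789 rows.

Stitches: 150 × 16/18 = 133.33 → 133.
Rows: 648 × 28/23 = 788.87 → 789.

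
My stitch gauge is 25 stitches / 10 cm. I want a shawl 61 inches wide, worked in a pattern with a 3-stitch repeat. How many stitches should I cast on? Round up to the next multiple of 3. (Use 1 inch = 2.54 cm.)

Cast on 390 stitches.

61 in = 61 × 2.54 = 154.94 cm.
25 / 10 = 2.5 sts/cm.
154.94 × 2.5 = 387.35 sts.
→ 390.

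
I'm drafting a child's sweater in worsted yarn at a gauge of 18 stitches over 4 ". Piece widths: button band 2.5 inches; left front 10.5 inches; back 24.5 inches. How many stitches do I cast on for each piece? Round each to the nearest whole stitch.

button band 11; left front 47; back 110.

Rate = 18/4 = 4.5 sts per in.
button band: 2.5 × 4.5 = 11.25 → 11.
left front: 10.5 × 4.5 = 47.25 → 47.
back: 24.5 × 4.5 = 110.25 → 110.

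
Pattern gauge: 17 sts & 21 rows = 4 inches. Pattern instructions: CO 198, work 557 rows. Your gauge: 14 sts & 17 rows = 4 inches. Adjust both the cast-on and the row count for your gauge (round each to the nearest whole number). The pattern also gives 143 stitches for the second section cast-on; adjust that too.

Cast on 163 stitches; work 451 rows; second section cast-on 118 stitches.

Stitches: 198 × 14/17 = 163.06 → 163.
Rows: 557 × 17/21 = 450.90 → 451.
second section cast-on: 143 × 14/17 = 117.76 → 118.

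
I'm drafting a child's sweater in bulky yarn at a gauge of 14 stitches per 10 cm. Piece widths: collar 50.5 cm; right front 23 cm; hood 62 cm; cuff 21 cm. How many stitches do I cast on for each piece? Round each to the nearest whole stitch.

Rate = 14/10 = 1.4 sts per cm.
collar: 50.5 × 1.4 = 70.70 → 71.
right front: 23 × 1.4 = 32.20 → 32.
hood: 62 × 1.4 = 86.80 → 87.
cuff: 21 × 1.4 = 29.40 → 29.

collar 71; right front 32; hood 87; cuff 29.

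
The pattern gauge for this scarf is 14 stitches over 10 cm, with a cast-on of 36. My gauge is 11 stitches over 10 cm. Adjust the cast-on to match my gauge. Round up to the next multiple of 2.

Cast on 30 stitches.

Scale factor = 11 / 14 = 0.786.
36 × 11 / 14 = 28.29 sts.
→ 30 sts.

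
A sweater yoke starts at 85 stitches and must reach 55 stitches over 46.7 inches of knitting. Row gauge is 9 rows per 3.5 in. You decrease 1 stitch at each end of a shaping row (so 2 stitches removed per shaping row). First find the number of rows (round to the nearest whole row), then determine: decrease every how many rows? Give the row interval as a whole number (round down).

Decrease every 8th row.

Rows = 46.7 × 2.571 = 120.1 → 120 rows.
Stitches to remove: 30 → 15 shaping rows (at 2 st each).
120 / 15 = 8.00 → every 8 rows.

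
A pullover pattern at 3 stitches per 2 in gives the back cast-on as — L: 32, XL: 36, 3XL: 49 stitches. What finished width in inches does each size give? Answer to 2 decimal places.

3/2 = 1.5 sts per in.
L: 32 / 1.5 = 21.333 → 21.33 in.
XL: 36 / 1.5 = 24.000 → 24.00 in.
3XL: 49 / 1.5 = 32.667 → 32.67 in.

L 21.33 inches; XL 24.00 inches; 3XL 32.67 inches.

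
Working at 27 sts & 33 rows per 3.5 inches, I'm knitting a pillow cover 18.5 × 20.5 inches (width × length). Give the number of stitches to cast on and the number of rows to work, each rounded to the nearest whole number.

Cast on 143 stitches and work 193 rows.

Stitch gauge = 27/3.5 = 7.714 sts/in; 18.5 × 7.714 = 142.71 → 143 sts.
Row gauge = 33/3.5 = 9.429 rows/in; 20.5 × 9.429 = 193.29 → 193 rows.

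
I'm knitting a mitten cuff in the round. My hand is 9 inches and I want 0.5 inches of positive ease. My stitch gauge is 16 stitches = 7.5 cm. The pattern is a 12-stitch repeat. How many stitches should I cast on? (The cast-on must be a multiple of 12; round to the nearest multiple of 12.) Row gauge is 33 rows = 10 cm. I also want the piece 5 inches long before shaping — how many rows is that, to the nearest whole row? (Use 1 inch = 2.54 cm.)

Cast on 48 stitches; work 42 rows.

Finished = 9 + 0.5 = 9.5 inches.
9.5 inches × 2.54 = 24.13 cm.
16/7.5 = 2.133 sts per cm; 24.13 × 2.133 = 51.48 sts.
Nearest multiple of 12 → 48.
5 inches = 12.70 cm; × 3.3 = 41.91 → 42 rows.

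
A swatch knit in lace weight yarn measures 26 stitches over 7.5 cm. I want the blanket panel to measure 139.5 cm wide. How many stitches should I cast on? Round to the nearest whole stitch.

26 stitches / 7.5 cm = 3.467 stitches per cm.
139.5 × 3.467 = 483.60 stitches.
Round to nearest → 484.

484 stitches.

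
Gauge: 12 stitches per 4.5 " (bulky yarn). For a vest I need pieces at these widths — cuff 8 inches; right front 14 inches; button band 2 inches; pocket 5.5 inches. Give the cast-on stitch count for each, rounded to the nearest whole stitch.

cuff 21; right front 37; button band 5; pocket 15.

Rate = 12/4.5 = 2.667 sts per in.
cuff: 8 × 2.667 = 21.33 → 21.
right front: 14 × 2.667 = 37.33 → 37.
button band: 2 × 2.667 = 5.33 → 5.
pocket: 5.5 × 2.667 = 14.67 → 15.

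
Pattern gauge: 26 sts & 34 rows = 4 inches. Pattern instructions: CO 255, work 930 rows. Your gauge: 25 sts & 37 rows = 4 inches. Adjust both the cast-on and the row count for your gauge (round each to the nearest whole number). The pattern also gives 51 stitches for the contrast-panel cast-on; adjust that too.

Cast on 245 stitches; work 1012 rows; contrast-panel cast-on 49 stitches.

Stitches: 255 × 25/26 = 245.19 → 245.
Rows: 930 × 37/34 = 1012.06 → 1012.
contrast-panel cast-on: 51 × 25/26 = 49.04 → 49.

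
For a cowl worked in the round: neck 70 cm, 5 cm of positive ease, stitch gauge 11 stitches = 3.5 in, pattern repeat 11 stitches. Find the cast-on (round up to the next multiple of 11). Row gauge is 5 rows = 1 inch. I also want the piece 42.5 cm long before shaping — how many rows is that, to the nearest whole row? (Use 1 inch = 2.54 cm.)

Cast on 99 stitches; work 84 rows.

Finished = 70 + 5 = 75 cm.
75 cm × 1/2.54 = 29.53 inches.
11/3.5 = 3.143 sts per in; 29.53 × 3.143 = 92.80 sts.
Next multiple of 11 → 99.
42.5 cm = 16.73 inches; × 5 = 83.66 → 84 rows.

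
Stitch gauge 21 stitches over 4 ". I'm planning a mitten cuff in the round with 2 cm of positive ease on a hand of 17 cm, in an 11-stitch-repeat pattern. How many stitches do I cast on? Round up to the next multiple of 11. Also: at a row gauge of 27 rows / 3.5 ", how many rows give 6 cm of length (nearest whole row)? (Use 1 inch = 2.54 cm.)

Finished = 17 + 2 = 19 cm.
19 cm × 1/2.54 = 7.48 inches.
21/4 = 5.25 sts per in; 7.48 × 5.25 = 39.27 sts.
Next multiple of 11 → 44.
6 cm = 2.36 inches; × 7.714 = 18.22 → 18 rows.

Cast on 44 stitches; work 18 rows.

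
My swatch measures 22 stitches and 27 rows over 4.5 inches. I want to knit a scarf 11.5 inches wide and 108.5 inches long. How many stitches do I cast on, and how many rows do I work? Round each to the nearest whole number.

Cast on 56 stitches and work 651 rows.

Stitch gauge = 22/4.5 = 4.889 sts/in; 11.5 × 4.889 = 56.22 → 56 sts.
Row gauge = 27/4.5 = 6 rows/in; 108.5 × 6 = 651.00 → 651 rows.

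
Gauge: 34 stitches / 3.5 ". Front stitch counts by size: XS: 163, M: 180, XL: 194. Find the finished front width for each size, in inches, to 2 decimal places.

XS 16.78 inches; M 18.53 inches; XL 19.97 inches.

34/3.5 = 9.714 sts per in.
XS: 163 / 9.714 = 16.779 → 16.78 in.
M: 180 / 9.714 = 18.529 → 18.53 in.
XL: 194 / 9.714 = 19.971 → 19.97 in.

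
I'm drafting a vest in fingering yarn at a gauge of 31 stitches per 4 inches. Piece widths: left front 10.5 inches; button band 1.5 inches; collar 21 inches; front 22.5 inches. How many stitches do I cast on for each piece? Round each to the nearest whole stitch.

Rate = 31/4 = 7.75 sts per in.
left front: 10.5 × 7.75 = 81.38 → 81.
button band: 1.5 × 7.75 = 11.62 → 12.
collar: 21 × 7.75 = 162.75 → 163.
front: 22.5 × 7.75 = 174.38 → 174.

left front 81; button band 12; collar 163; front 174.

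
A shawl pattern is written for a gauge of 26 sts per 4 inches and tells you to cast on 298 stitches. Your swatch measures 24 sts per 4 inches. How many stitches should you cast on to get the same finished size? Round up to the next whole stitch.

276 stitches.

Scale factor = 24 / 26 = 0.923.
298 × 24 / 26 = 275.08 sts.
→ 276 sts.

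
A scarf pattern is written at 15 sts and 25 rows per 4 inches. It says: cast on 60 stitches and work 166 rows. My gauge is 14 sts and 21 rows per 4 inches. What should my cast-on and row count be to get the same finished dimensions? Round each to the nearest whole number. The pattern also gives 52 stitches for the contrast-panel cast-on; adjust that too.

Stitches: 60 × 14/15 = 56.00 → 56.
Rows: 166 × 21/25 = 139.44 → 139.
contrast-panel cast-on: 52 × 14/15 = 48.53 → 49.

Cast on 56 stitches; work 139 rows; contrast-panel cast-on 49 stitches.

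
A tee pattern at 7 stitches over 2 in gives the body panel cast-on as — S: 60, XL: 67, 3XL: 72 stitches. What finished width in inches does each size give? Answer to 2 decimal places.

S 17.14 inches; XL 19.14 inches; 3XL 20.57 inches.

7/2 = 3.5 sts per in.
S: 60 / 3.5 = 17.143 → 17.14 in.
XL: 67 / 3.5 = 19.143 → 19.14 in.
3XL: 72 / 3.5 = 20.571 → 20.57 in.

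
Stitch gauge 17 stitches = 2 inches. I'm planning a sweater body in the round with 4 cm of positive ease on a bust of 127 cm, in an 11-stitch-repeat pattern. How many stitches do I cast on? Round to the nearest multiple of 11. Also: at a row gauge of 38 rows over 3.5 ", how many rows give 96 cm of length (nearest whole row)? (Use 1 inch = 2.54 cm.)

Cast on 440 stitches; work 410 rows.

Finished = 127 + 4 = 131 cm.
131 cm × 1/2.54 = 51.57 inches.
17/2 = 8.5 sts per in; 51.57 × 8.5 = 438.39 sts.
Nearest multiple of 11 → 440.
96 cm = 37.80 inches; × 10.857 = 410.35 → 410 rows.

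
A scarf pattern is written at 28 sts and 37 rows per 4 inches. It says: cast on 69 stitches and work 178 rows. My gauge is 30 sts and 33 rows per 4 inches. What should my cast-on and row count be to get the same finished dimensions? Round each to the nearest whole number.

Cast on 74 stitches; work 159 rows.

Stitches: 69 × 30/28 = 73.93 → 74.
Rows: 178 × 33/37 = 158.76 → 159.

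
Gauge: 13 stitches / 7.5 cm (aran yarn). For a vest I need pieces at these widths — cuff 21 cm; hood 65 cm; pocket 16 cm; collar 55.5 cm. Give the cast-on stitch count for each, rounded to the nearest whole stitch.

cuff 36; hood 113; pocket 28; collar 96.

Rate = 13/7.5 = 1.733 sts per cm.
cuff: 21 × 1.733 = 36.40 → 36.
hood: 65 × 1.733 = 112.67 → 113.
pocket: 16 × 1.733 = 27.73 → 28.
collar: 55.5 × 1.733 = 96.20 → 96.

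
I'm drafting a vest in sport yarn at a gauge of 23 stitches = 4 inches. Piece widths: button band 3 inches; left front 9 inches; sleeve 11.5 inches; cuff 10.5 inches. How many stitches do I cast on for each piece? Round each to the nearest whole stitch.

button band 17; left front 52; sleeve 66; cuff 60.

Rate = 23/4 = 5.75 sts per in.
button band: 3 × 5.75 = 17.25 → 17.
left front: 9 × 5.75 = 51.75 → 52.
sleeve: 11.5 × 5.75 = 66.12 → 66.
cuff: 10.5 × 5.75 = 60.38 → 60.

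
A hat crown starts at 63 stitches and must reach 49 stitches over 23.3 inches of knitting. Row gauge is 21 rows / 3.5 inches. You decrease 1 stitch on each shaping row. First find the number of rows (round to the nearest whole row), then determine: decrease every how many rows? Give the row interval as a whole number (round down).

Decrease every 10th row.

Rows = 23.3 × 6 = 139.8 → 140 rows.
Stitches to remove: 14 → 14 shaping rows (at 1 st each).
140 / 14 = 10.00 → every 10 rows.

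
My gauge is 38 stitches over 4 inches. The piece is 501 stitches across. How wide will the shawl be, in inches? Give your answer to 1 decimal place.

38 stitches / 4 inch = 9.5 stitches per inch.
501 / 9.5 = 52.74 inches.

52.7 inches.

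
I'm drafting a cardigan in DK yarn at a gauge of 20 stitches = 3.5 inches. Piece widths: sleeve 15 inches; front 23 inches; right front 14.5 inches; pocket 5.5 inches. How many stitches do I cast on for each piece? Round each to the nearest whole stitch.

Rate = 20/3.5 = 5.714 sts per in.
sleeve: 15 × 5.714 = 85.71 → 86.
front: 23 × 5.714 = 131.43 → 131.
right front: 14.5 × 5.714 = 82.86 → 83.
pocket: 5.5 × 5.714 = 31.43 → 31.

sleeve 86; front 131; right front 83; pocket 31.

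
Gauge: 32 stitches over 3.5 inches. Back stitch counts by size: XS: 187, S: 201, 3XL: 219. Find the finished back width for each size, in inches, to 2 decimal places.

XS 20.45 inches; S 21.98 inches; 3XL 23.95 inches.

32/3.5 = 9.143 sts per in.
XS: 187 / 9.143 = 20.453 → 20.45 in.
S: 201 / 9.143 = 21.984 → 21.98 in.
3XL: 219 / 9.143 = 23.953 → 23.95 in.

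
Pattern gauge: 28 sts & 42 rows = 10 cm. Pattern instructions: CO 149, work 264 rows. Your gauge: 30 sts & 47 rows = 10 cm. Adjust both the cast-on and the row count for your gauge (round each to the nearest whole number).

Cast on 160 stitches; work 295 rows.

Stitches: 149 × 30/28 = 159.64 → 160.
Rows: 264 × 47/42 = 295.43 → 295.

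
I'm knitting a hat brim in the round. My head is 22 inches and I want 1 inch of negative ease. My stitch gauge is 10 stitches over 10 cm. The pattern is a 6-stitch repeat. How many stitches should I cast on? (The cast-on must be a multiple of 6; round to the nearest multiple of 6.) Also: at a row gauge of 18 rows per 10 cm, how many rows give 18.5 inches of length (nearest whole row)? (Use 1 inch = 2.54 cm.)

Finished = 22 − 1 = 21 inches.
21 inches × 2.54 = 53.34 cm.
10/10 = 1 sts per cm; 53.34 × 1 = 53.34 sts.
Nearest multiple of 6 → 54.
18.5 inches = 46.99 cm; × 1.8 = 84.58 → 85 rows.

Cast on 54 stitches; work 85 rows.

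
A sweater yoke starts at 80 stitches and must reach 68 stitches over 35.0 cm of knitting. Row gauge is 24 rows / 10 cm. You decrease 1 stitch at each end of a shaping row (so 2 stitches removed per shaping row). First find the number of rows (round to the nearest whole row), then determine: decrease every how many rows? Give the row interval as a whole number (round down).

Decrease every 14th row.

Rows = 35.0 × 2.4 = 84.0 → 84 rows.
Stitches to remove: 12 → 6 shaping rows (at 2 st each).
84 / 6 = 14.00 → every 14 rows.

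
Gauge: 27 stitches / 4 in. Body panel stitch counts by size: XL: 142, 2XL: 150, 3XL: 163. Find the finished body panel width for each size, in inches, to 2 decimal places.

XL 21.04 inches; 2XL 22.22 inches; 3XL 24.15 inches.

27/4 = 6.75 sts per in.
XL: 142 / 6.75 = 21.037 → 21.04 in.
2XL: 150 / 6.75 = 22.222 → 22.22 in.
3XL: 163 / 6.75 = 24.148 → 24.15 in.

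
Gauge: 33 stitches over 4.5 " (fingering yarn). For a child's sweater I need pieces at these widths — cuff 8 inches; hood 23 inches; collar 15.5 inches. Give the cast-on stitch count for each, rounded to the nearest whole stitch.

Rate = 33/4.5 = 7.333 sts per in.
cuff: 8 × 7.333 = 58.67 → 59.
hood: 23 × 7.333 = 168.67 → 169.
collar: 15.5 × 7.333 = 113.67 → 114.

cuff 59; hood 169; collar 114.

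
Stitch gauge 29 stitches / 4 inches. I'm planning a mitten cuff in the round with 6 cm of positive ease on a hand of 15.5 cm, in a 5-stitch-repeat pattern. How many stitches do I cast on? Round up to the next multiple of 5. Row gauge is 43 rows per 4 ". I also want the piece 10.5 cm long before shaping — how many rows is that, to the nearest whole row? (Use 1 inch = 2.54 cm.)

Finished = 15.5 + 6 = 21.5 cm.
21.5 cm × 1/2.54 = 8.46 inches.
29/4 = 7.25 sts per in; 8.46 × 7.25 = 61.37 sts.
Next multiple of 5 → 65.
10.5 cm = 4.13 inches; × 10.75 = 44.44 → 44 rows.

Cast on 65 stitches; work 44 rows.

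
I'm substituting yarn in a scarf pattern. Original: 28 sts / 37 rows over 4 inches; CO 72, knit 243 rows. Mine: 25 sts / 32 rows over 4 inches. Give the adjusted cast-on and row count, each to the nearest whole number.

Stitches: 72 × 25/28 = 64.29 → 64.
Rows: 243 × 32/37 = 210.16 → 210.

Cast on 64 stitches; work 210 rows.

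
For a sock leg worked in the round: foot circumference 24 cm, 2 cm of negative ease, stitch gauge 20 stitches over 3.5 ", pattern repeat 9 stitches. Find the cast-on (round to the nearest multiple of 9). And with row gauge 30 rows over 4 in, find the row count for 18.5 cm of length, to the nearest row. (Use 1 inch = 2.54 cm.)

Cast on 45 stitches; work 55 rows.

Finished = 24 − 2 = 22 cm.
22 cm × 1/2.54 = 8.66 inches.
20/3.5 = 5.714 sts per in; 8.66 × 5.714 = 49.49 sts.
Nearest multiple of 9 → 45.
18.5 cm = 7.28 inches; × 7.5 = 54.63 → 55 rows.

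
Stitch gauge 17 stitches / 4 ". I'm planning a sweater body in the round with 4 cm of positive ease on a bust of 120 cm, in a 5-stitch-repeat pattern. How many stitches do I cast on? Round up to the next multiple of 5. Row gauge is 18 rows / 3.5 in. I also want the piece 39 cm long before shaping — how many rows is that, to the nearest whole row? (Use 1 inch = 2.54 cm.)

Cast on 210 stitches; work 79 rows.

Finished = 120 + 4 = 124 cm.
124 cm × 1/2.54 = 48.82 inches.
17/4 = 4.25 sts per in; 48.82 × 4.25 = 207.48 sts.
Next multiple of 5 → 210.
39 cm = 15.35 inches; × 5.143 = 78.97 → 79 rows.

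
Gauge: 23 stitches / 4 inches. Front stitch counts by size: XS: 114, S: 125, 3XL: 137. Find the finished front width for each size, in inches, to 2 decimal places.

XS 19.83 inches; S 21.74 inches; 3XL 23.83 inches.

23/4 = 5.75 sts per in.
XS: 114 / 5.75 = 19.826 → 19.83 in.
S: 125 / 5.75 = 21.739 → 21.74 in.
3XL: 137 / 5.75 = 23.826 → 23.83 in.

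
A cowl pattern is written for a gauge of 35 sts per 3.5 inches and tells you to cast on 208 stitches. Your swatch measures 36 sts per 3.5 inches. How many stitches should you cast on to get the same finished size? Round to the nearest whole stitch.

Scale factor = 36 / 35 = 1.029.
208 × 36 / 35 = 213.94 sts.
→ 214 sts.

214 stitches.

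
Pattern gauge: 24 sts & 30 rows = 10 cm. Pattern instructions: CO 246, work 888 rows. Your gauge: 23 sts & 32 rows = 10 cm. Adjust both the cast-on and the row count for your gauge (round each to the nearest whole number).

Cast on 236 stitches; work 947 rows.

Stitches: 246 × 23/24 = 235.75 → 236.
Rows: 888 × 32/30 = 947.20 → 947.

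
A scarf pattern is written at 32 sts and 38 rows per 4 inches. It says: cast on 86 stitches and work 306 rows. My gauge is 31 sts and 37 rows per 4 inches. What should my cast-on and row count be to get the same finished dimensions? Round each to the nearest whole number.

Cast on 83 stitches; work 298 rows.

Stitches: 86 × 31/32 = 83.31 → 83.
Rows: 306 × 37/38 = 297.95 → 298.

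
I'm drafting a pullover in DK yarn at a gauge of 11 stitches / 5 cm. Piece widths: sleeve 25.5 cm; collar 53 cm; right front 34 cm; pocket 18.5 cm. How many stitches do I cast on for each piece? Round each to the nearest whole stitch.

sleeve 56; collar 117; right front 75; pocket 41.

Rate = 11/5 = 2.2 sts per cm.
sleeve: 25.5 × 2.2 = 56.10 → 56.
collar: 53 × 2.2 = 116.60 → 117.
right front: 34 × 2.2 = 74.80 → 75.
pocket: 18.5 × 2.2 = 40.70 → 41.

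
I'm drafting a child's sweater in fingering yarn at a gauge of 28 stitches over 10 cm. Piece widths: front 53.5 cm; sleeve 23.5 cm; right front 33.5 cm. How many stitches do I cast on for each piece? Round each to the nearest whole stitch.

front 150; sleeve 66; right front 94.

Rate = 28/10 = 2.8 sts per cm.
front: 53.5 × 2.8 = 149.80 → 150.
sleeve: 23.5 × 2.8 = 65.80 → 66.
right front: 33.5 × 2.8 = 93.80 → 94.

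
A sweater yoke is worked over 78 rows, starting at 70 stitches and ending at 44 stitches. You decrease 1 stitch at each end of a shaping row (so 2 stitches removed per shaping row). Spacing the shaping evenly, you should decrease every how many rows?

Decrease every 6th row.

Stitches to remove: |44 − 70| = 26.
Shaping rows needed: 26 / 2 = 13.
78 rows / 13 = every 6 rows.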